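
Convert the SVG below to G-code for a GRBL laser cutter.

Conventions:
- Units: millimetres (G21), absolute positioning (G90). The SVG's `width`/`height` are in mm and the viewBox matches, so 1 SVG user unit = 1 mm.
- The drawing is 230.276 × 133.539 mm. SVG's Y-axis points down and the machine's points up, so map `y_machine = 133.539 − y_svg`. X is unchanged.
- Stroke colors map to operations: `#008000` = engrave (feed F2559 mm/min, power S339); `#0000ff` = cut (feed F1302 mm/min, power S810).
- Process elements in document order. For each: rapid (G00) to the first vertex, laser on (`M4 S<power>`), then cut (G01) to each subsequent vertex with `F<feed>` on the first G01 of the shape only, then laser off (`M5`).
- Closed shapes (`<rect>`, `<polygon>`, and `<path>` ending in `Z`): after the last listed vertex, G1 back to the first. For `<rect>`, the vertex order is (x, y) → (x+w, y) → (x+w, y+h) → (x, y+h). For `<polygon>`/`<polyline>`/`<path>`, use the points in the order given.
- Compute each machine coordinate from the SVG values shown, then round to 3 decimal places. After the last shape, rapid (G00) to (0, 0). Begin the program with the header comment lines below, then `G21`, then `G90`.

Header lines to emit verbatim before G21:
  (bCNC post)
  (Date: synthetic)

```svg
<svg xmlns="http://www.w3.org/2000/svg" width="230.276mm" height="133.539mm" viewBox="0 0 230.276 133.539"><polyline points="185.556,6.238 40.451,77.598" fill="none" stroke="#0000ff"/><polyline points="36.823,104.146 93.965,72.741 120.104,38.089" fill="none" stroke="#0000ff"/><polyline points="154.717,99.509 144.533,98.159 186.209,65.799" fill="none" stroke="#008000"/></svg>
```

1 u = 1 mm; y_m = 133.539 − y.

[1] `<polyline>` line segment, #0000ff→cut S810 F1302: (185.556,127.301) → (40.451,55.941)

[2] `<polyline>` open polyline, #0000ff→cut S810 F1302: (36.823,29.393) → (93.965,60.798) → (120.104,95.450)

[3] `<polyline>` open polyline, #008000→engrave S339 F2559: (154.717,34.030) → (144.533,35.380) → (186.209,67.740)

(bCNC post)
(Date: synthetic)
G21
G90
G00 X185.556 Y127.301
M4 S810
G01 X40.451 Y55.941 F1302
M5
G00 X36.823 Y29.393
M4 S810
G01 X93.965 Y60.798 F1302
G01 X120.104 Y95.450
M5
G00 X154.717 Y34.030
M4 S339
G01 X144.533 Y35.380 F2559
G01 X186.209 Y67.740
M5
G00 X0.000 Y0.000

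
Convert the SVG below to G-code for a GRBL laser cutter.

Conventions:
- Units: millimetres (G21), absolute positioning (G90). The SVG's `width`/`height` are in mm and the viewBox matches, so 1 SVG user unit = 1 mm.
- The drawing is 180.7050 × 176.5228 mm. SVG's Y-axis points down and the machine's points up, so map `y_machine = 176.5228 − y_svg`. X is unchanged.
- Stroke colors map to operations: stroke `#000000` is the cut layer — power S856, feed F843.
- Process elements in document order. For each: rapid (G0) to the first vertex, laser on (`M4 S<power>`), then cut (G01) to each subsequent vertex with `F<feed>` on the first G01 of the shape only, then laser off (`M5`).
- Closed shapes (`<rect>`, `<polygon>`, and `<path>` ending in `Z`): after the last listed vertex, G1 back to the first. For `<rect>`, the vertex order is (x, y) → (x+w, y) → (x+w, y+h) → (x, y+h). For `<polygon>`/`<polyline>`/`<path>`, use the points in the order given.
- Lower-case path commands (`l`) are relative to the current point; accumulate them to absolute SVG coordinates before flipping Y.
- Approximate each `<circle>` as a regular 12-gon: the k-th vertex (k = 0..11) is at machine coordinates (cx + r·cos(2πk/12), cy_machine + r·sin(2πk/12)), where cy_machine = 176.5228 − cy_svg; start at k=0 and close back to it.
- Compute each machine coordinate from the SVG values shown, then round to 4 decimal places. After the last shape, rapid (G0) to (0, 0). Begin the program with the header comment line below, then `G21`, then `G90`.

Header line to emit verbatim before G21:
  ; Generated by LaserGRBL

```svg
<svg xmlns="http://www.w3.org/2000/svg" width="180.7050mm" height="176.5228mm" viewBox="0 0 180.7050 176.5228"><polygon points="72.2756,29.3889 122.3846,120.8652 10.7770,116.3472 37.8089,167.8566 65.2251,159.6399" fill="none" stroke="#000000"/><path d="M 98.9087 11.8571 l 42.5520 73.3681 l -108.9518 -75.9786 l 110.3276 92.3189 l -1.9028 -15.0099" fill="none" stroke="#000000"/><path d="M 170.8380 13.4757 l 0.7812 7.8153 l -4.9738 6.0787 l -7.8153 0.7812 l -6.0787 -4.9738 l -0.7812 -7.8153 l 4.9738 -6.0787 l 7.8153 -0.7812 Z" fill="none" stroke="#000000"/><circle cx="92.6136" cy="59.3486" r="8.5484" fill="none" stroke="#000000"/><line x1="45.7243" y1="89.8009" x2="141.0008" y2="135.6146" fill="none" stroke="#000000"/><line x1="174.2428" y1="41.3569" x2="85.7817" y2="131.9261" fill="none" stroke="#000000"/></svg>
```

viewBox `0 0 180.7050 176.5228` with mm width/height → 1 unit = 1 mm. Flip: y_m = 176.5228 − y_svg.

**Shape 1** — `<polygon>` closed polygon, stroke `#000000` → cut (S856, F843). Machine vertices: (72.2756,147.1339) → (122.3846,55.6576) → (10.7770,60.1756) → (37.8089,8.6662) → (65.2251,16.8829) → (72.2756,147.1339). Closed: final G1 returns to the first vertex.

**Shape 2** — `<path>` open polyline, stroke `#000000` → cut (S856, F843). Machine vertices: (98.9087,164.6657) → (141.4607,91.2976) → (32.5089,167.2762) → (142.8365,74.9573) → (140.9337,89.9672). Open path.

**Shape 3** — `<path>` regular polygon, stroke `#000000` → cut (S856, F843). Machine vertices: (170.8380,163.0471) → (171.6192,155.2318) → (166.6454,149.1531) → (158.8301,148.3719) → (152.7514,153.3457) → (151.9702,161.1610) → (156.9440,167.2397) → (164.7593,168.0209) → (170.8380,163.0471). Closed: final G1 returns to the first vertex.

**Shape 4** — `<circle>` circle, stroke `#000000` → cut (S856, F843). Machine vertices: (101.1620,117.1742) → (100.0167,121.4484) → (96.8878,124.5773) → (92.6136,125.7226) → (88.3394,124.5773) → (85.2105,121.4484) → (84.0652,117.1742) → (85.2105,112.9000) → (88.3394,109.7711) → (92.6136,108.6258) → (96.8878,109.7711) → (100.0167,112.9000) → (101.1620,117.1742). Closed: final G1 returns to the first vertex.

**Shape 5** — `<line>` line segment, stroke `#000000` → cut (S856, F843). Machine vertices: (45.7243,86.7219) → (141.0008,40.9082). Open path.

**Shape 6** — `<line>` line segment, stroke `#000000` → cut (S856, F843). Machine vertices: (174.2428,135.1659) → (85.7817,44.5967). Open path.

; Generated by LaserGRBL
G21
G90
G0 X72.2756 Y147.1339
M4 S856
G01 X122.3846 Y55.6576 F843
G01 X10.7770 Y60.1756
G01 X37.8089 Y8.6662
G01 X65.2251 Y16.8829
G01 X72.2756 Y147.1339
M5
G0 X98.9087 Y164.6657
M4 S856
G01 X141.4607 Y91.2976 F843
G01 X32.5089 Y167.2762
G01 X142.8365 Y74.9573
G01 X140.9337 Y89.9672
M5
G0 X170.8380 Y163.0471
M4 S856
G01 X171.6192 Y155.2318 F843
G01 X166.6454 Y149.1531
G01 X158.8301 Y148.3719
G01 X152.7514 Y153.3457
G01 X151.9702 Y161.1610
G01 X156.9440 Y167.2397
G01 X164.7593 Y168.0209
G01 X170.8380 Y163.0471
M5
G0 X101.1620 Y117.1742
M4 S856
G01 X100.0167 Y121.4484 F843
G01 X96.8878 Y124.5773
G01 X92.6136 Y125.7226
G01 X88.3394 Y124.5773
G01 X85.2105 Y121.4484
G01 X84.0652 Y117.1742
G01 X85.2105 Y112.9000
G01 X88.3394 Y109.7711
G01 X92.6136 Y108.6258
G01 X96.8878 Y109.7711
G01 X100.0167 Y112.9000
G01 X101.1620 Y117.1742
M5
G0 X45.7243 Y86.7219
M4 S856
G01 X141.0008 Y40.9082 F843
M5
G0 X174.2428 Y135.1659
M4 S856
G01 X85.7817 Y44.5967 F843
M5
G0 X0.0000 Y0.0000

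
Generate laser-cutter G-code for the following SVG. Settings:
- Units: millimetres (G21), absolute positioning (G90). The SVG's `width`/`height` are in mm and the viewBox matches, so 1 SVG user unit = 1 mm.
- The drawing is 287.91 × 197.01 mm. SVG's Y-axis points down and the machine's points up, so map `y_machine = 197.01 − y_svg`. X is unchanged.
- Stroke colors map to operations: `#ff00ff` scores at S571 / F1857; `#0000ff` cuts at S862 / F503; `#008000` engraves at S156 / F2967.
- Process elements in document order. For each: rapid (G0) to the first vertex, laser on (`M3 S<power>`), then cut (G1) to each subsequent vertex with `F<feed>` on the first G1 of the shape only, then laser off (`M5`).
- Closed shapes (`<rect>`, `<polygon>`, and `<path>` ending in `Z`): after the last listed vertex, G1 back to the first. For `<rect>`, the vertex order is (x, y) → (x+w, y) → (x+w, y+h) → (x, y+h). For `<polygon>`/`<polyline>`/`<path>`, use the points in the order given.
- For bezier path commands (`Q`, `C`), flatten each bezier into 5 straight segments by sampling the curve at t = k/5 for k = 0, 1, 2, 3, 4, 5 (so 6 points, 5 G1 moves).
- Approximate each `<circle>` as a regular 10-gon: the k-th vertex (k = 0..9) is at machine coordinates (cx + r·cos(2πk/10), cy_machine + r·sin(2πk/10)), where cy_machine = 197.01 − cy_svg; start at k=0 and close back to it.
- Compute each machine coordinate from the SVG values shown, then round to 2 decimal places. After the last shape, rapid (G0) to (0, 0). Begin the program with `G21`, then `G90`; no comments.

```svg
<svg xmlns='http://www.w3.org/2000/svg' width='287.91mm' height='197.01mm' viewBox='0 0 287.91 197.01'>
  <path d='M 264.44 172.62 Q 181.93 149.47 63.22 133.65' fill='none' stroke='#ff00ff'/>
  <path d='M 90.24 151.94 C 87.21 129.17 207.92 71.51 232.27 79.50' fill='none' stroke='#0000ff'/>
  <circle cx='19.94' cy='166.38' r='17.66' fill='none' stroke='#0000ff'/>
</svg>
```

G21
G90
G0 X264.44 Y24.39
M3 S571
G1 X229.99 Y33.36 F1857
G1 X192.64 Y41.74
G1 X152.40 Y49.53
G1 X109.26 Y56.74
G1 X63.22 Y63.36
M5
G0 X90.24 Y45.07
M3 S862
G1 X101.51 Y62.11 F503
G1 X131.91 Y82.71
G1 X170.88 Y102.02
G1 X207.86 Y115.23
G1 X232.27 Y117.51
M5
G0 X37.60 Y30.63
M3 S862
G1 X34.23 Y41.01 F503
G1 X25.40 Y47.43
G1 X14.48 Y47.43
G1 X5.65 Y41.01
G1 X2.28 Y30.63
G1 X5.65 Y20.25
G1 X14.48 Y13.83
G1 X25.40 Y13.83
G1 X34.23 Y20.25
G1 X37.60 Y30.63
M5
G0 X0.00 Y0.00

Since the viewBox matches the mm dimensions, user units are millimetres directly. The only transform is the Y-flip y_m = 197.01 − y_svg.

Shape 1 is a quadratic bezier drawn with `<path>`. Its stroke #ff00ff means score at S571, F1857. After flipping Y the toolpath is (264.44,24.39) → (229.99,33.36) → (192.64,41.74) → (152.40,49.53) → (109.26,56.74) → (63.22,63.36).

Shape 2 is a cubic bezier drawn with `<path>`. Its stroke #0000ff means cut at S862, F503. After flipping Y the toolpath is (90.24,45.07) → (101.51,62.11) → (131.91,82.71) → (170.88,102.02) → (207.86,115.23) → (232.27,117.51).

Shape 3 is a circle drawn with `<circle>`. Its stroke #0000ff means cut at S862, F503. After flipping Y the toolpath is (37.60,30.63) → (34.23,41.01) → (25.40,47.43) → (14.48,47.43) → (5.65,41.01) → (2.28,30.63) → (5.65,20.25) → (14.48,13.83) → (25.40,13.83) → (34.23,20.25) → (37.60,30.63), returning to the start.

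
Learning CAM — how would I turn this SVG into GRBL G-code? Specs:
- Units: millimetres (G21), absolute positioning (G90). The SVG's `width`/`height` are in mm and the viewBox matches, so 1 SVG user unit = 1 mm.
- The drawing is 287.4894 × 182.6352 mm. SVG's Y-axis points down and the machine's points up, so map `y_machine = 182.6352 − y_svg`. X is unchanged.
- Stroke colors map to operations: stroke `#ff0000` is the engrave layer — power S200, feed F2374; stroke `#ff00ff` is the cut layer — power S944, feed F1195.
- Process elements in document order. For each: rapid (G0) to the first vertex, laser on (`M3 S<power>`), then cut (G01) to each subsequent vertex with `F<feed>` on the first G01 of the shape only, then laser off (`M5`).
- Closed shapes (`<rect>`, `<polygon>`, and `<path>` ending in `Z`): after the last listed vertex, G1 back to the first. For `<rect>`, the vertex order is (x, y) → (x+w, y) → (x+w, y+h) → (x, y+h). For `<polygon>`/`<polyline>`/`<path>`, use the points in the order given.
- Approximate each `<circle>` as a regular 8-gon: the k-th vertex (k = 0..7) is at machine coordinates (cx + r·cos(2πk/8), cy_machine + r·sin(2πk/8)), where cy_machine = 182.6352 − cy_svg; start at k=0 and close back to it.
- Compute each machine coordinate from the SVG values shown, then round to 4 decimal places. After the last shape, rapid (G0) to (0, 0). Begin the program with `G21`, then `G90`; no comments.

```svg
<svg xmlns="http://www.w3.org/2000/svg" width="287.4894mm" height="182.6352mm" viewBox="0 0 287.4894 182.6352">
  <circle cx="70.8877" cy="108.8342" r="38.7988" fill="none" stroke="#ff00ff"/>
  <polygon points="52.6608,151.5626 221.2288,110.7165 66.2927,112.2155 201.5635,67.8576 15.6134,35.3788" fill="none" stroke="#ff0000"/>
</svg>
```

viewBox `0 0 287.4894 182.6352` with mm width/height → 1 unit = 1 mm. Flip: y_m = 182.6352 − y_svg.

**Shape 1** — `<circle>` circle, stroke `#ff00ff` → cut (S944, F1195). Machine vertices: (109.6865,73.8010) → (98.3226,101.2359) → (70.8877,112.5998) → (43.4528,101.2359) → (32.0889,73.8010) → (43.4528,46.3661) → (70.8877,35.0022) → (98.3226,46.3661) → (109.6865,73.8010). Closed: final G1 returns to the first vertex.

**Shape 2** — `<polygon>` closed polygon, stroke `#ff0000` → engrave (S200, F2374). Machine vertices: (52.6608,31.0726) → (221.2288,71.9187) → (66.2927,70.4197) → (201.5635,114.7776) → (15.6134,147.2564) → (52.6608,31.0726). Closed: final G1 returns to the first vertex.

G21
G90
G0 X109.6865 Y73.8010
M3 S944
G01 X98.3226 Y101.2359 F1195
G01 X70.8877 Y112.5998
G01 X43.4528 Y101.2359
G01 X32.0889 Y73.8010
G01 X43.4528 Y46.3661
G01 X70.8877 Y35.0022
G01 X98.3226 Y46.3661
G01 X109.6865 Y73.8010
M5
G0 X52.6608 Y31.0726
M3 S200
G01 X221.2288 Y71.9187 F2374
G01 X66.2927 Y70.4197
G01 X201.5635 Y114.7776
G01 X15.6134 Y147.2564
G01 X52.6608 Y31.0726
M5
G0 X0.0000 Y0.0000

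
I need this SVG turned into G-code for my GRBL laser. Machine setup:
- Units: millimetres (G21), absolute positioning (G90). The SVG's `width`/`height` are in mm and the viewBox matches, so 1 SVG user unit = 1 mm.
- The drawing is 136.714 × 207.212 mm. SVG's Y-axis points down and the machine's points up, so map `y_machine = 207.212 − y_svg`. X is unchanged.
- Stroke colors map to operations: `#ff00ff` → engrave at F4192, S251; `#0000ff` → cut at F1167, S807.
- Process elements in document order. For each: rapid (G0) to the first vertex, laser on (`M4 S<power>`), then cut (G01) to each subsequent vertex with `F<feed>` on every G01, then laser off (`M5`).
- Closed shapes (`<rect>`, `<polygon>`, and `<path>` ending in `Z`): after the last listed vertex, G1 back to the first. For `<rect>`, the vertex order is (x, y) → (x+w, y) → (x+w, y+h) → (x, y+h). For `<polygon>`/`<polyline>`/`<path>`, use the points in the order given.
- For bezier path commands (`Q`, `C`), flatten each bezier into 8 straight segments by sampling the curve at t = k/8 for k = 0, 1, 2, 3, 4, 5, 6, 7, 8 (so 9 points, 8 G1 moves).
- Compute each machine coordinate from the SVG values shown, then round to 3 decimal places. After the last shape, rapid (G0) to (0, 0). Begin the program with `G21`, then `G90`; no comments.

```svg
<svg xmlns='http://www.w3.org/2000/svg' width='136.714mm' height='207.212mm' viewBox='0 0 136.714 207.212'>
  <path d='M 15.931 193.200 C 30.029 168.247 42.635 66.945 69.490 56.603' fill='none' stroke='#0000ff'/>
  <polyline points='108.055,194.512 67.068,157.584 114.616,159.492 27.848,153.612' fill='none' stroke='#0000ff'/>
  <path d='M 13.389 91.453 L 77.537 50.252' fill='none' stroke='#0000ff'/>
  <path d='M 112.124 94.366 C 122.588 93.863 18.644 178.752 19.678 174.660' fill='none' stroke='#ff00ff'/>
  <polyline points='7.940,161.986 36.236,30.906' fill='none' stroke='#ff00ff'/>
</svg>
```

G21
G90
G0 X15.931 Y14.012
M4 S807
G01 X21.179 Y26.621 F1167
G01 X26.471 Y44.428 F1167
G01 X31.992 Y65.471 F1167
G01 X37.927 Y87.790 F1167
G01 X44.459 Y109.423 F1167
G01 X51.774 Y128.412 F1167
G01 X60.057 Y142.794 F1167
G01 X69.490 Y150.609 F1167
M5
G0 X108.055 Y12.700
M4 S807
G01 X67.068 Y49.628 F1167
G01 X114.616 Y47.720 F1167
G01 X27.848 Y53.600 F1167
M5
G0 X13.389 Y115.759
M4 S807
G01 X77.537 Y156.960 F1167
M5
G0 X112.124 Y112.846
M4 S251
G01 X111.114 Y109.372 F4192
G01 X101.948 Y99.937 F4192
G01 X87.199 Y86.583 F4192
G01 X69.437 Y71.353 F4192
G01 X51.233 Y56.292 F4192
G01 X35.158 Y43.442 F4192
G01 X23.783 Y34.848 F4192
G01 X19.678 Y32.552 F4192
M5
G0 X7.940 Y45.226
M4 S251
G01 X36.236 Y176.306 F4192
M5
G0 X0.000 Y0.000

1 u = 1 mm; y_m = 207.212 − y.

[1] `<path>` cubic bezier, #0000ff→cut S807 F1167: (15.931,14.012) → (21.179,26.621) → (26.471,44.428) → (31.992,65.471) → (37.927,87.790) → (44.459,109.423) → (51.774,128.412) → (60.057,142.794) → (69.490,150.609)

[2] `<polyline>` open polyline, #0000ff→cut S807 F1167: (108.055,12.700) → (67.068,49.628) → (114.616,47.720) → (27.848,53.600)

[3] `<path>` line segment, #0000ff→cut S807 F1167: (13.389,115.759) → (77.537,156.960)

[4] `<path>` cubic bezier, #ff00ff→engrave S251 F4192: (112.124,112.846) → (111.114,109.372) → (101.948,99.937) → (87.199,86.583) → (69.437,71.353) → (51.233,56.292) → (35.158,43.442) → (23.783,34.848) → (19.678,32.552)

[5] `<polyline>` line segment, #ff00ff→engrave S251 F4192: (7.940,45.226) → (36.236,176.306)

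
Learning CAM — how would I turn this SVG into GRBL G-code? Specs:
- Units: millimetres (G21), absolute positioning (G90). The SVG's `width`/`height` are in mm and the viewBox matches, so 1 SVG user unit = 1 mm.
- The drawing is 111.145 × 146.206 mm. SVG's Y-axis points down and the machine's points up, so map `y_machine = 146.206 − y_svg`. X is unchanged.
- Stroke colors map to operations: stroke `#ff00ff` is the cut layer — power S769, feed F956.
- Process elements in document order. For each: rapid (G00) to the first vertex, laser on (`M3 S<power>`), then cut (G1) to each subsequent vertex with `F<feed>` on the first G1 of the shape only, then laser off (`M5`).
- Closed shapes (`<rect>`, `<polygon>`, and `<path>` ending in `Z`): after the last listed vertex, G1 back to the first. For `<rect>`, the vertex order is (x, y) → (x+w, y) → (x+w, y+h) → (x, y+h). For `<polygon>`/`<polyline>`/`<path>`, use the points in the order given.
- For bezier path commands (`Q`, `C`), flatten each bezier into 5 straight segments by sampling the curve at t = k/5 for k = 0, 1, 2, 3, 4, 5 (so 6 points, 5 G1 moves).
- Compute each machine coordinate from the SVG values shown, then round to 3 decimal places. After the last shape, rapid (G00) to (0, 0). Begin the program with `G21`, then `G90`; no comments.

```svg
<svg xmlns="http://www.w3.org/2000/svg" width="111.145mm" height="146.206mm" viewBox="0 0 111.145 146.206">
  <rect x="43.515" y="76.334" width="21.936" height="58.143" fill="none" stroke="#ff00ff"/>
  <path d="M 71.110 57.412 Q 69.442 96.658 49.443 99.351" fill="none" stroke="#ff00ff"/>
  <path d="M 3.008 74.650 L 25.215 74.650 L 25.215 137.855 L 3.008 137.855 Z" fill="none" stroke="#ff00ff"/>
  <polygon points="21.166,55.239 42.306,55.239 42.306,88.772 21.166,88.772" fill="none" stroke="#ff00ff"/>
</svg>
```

G21
G90
G00 X43.515 Y69.872
M3 S769
G1 X65.451 Y69.872 F956
G1 X65.451 Y11.729
G1 X43.515 Y11.729
G1 X43.515 Y69.872
M5
G00 X71.110 Y88.794
M3 S769
G1 X69.710 Y74.558 F956
G1 X66.843 Y63.246
G1 X62.509 Y54.858
G1 X56.709 Y49.394
G1 X49.443 Y46.855
M5
G00 X3.008 Y71.556
M3 S769
G1 X25.215 Y71.556 F956
G1 X25.215 Y8.351
G1 X3.008 Y8.351
G1 X3.008 Y71.556
M5
G00 X21.166 Y90.967
M3 S769
G1 X42.306 Y90.967 F956
G1 X42.306 Y57.434
G1 X21.166 Y57.434
G1 X21.166 Y90.967
M5
G00 X0.000 Y0.000

viewBox `0 0 111.145 146.206` with mm width/height → 1 unit = 1 mm. Flip: y_m = 146.206 − y_svg.

**Shape 1** — `<rect>` rectangle, stroke `#ff00ff` → cut (S769, F956). Machine vertices: (43.515,69.872) → (65.451,69.872) → (65.451,11.729) → (43.515,11.729) → (43.515,69.872). Closed: final G1 returns to the first vertex.

**Shape 2** — `<path>` quadratic bezier, stroke `#ff00ff` → cut (S769, F956). Control points (SVG): P0=(71.110,57.412), P1=(69.442,96.658), P2=(49.443,99.351); sampled at t=k/5. Machine vertices: (71.110,88.794) → (69.710,74.558) → (66.843,63.246) → (62.509,54.858) → (56.709,49.394) → (49.443,46.855). Open path.

**Shape 3** — `<path>` rectangle, stroke `#ff00ff` → cut (S769, F956). Machine vertices: (3.008,71.556) → (25.215,71.556) → (25.215,8.351) → (3.008,8.351) → (3.008,71.556). Closed: final G1 returns to the first vertex.

**Shape 4** — `<polygon>` rectangle, stroke `#ff00ff` → cut (S769, F956). Machine vertices: (21.166,90.967) → (42.306,90.967) → (42.306,57.434) → (21.166,57.434) → (21.166,90.967). Closed: final G1 returns to the first vertex.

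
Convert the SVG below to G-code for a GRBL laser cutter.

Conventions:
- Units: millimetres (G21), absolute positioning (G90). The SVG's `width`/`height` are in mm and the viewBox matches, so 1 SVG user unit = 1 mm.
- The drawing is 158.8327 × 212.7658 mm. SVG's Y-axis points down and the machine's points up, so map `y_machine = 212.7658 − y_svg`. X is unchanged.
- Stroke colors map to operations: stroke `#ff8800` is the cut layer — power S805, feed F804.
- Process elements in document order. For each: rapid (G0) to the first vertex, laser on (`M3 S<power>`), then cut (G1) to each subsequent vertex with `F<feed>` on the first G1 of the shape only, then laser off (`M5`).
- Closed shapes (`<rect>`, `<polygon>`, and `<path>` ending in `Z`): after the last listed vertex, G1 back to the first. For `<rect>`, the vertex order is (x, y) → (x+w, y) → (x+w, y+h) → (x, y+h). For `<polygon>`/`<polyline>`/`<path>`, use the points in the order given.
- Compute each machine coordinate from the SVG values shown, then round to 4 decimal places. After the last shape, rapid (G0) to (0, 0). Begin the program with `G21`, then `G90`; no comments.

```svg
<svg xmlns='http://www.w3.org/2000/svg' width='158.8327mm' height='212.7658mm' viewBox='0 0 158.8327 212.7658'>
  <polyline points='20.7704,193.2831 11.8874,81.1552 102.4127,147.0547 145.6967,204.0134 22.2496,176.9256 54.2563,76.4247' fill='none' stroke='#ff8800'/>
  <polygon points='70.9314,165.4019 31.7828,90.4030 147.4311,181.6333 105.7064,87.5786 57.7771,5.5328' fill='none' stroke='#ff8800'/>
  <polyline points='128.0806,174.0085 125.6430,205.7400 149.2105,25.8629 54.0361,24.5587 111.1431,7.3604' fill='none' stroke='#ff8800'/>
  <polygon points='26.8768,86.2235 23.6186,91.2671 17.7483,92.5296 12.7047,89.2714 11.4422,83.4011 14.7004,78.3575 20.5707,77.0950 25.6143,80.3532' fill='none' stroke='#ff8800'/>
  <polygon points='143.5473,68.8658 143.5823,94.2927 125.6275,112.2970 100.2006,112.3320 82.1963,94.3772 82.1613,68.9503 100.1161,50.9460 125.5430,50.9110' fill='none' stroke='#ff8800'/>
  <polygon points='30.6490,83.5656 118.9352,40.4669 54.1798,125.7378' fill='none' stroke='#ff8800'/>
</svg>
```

G21
G90
G0 X20.7704 Y19.4827
M3 S805
G1 X11.8874 Y131.6106 F804
G1 X102.4127 Y65.7111
G1 X145.6967 Y8.7524
G1 X22.2496 Y35.8402
G1 X54.2563 Y136.3411
M5
G0 X70.9314 Y47.3639
M3 S805
G1 X31.7828 Y122.3628 F804
G1 X147.4311 Y31.1325
G1 X105.7064 Y125.1872
G1 X57.7771 Y207.2330
G1 X70.9314 Y47.3639
M5
G0 X128.0806 Y38.7573
M3 S805
G1 X125.6430 Y7.0258 F804
G1 X149.2105 Y186.9029
G1 X54.0361 Y188.2071
G1 X111.1431 Y205.4054
M5
G0 X26.8768 Y126.5423
M3 S805
G1 X23.6186 Y121.4987 F804
G1 X17.7483 Y120.2362
G1 X12.7047 Y123.4944
G1 X11.4422 Y129.3647
G1 X14.7004 Y134.4083
G1 X20.5707 Y135.6708
G1 X25.6143 Y132.4126
G1 X26.8768 Y126.5423
M5
G0 X143.5473 Y143.9000
M3 S805
G1 X143.5823 Y118.4731 F804
G1 X125.6275 Y100.4688
G1 X100.2006 Y100.4338
G1 X82.1963 Y118.3886
G1 X82.1613 Y143.8155
G1 X100.1161 Y161.8198
G1 X125.5430 Y161.8548
G1 X143.5473 Y143.9000
M5
G0 X30.6490 Y129.2002
M3 S805
G1 X118.9352 Y172.2989 F804
G1 X54.1798 Y87.0280
G1 X30.6490 Y129.2002
M5
G0 X0.0000 Y0.0000

Since the viewBox matches the mm dimensions, user units are millimetres directly. The only transform is the Y-flip y_m = 212.7658 − y_svg.

Shape 1 is a open polyline drawn with `<polyline>`. Its stroke #ff8800 means cut at S805, F804. After flipping Y the toolpath is (20.7704,19.4827) → (11.8874,131.6106) → (102.4127,65.7111) → (145.6967,8.7524) → (22.2496,35.8402) → (54.2563,136.3411).

Shape 2 is a closed polygon drawn with `<polygon>`. Its stroke #ff8800 means cut at S805, F804. After flipping Y the toolpath is (70.9314,47.3639) → (31.7828,122.3628) → (147.4311,31.1325) → (105.7064,125.1872) → (57.7771,207.2330) → (70.9314,47.3639), returning to the start.

Shape 3 is a open polyline drawn with `<polyline>`. Its stroke #ff8800 means cut at S805, F804. After flipping Y the toolpath is (128.0806,38.7573) → (125.6430,7.0258) → (149.2105,186.9029) → (54.0361,188.2071) → (111.1431,205.4054).

Shape 4 is a regular polygon drawn with `<polygon>`. Its stroke #ff8800 means cut at S805, F804. After flipping Y the toolpath is (26.8768,126.5423) → (23.6186,121.4987) → (17.7483,120.2362) → (12.7047,123.4944) → (11.4422,129.3647) → (14.7004,134.4083) → (20.5707,135.6708) → (25.6143,132.4126) → (26.8768,126.5423), returning to the start.

Shape 5 is a regular polygon drawn with `<polygon>`. Its stroke #ff8800 means cut at S805, F804. After flipping Y the toolpath is (143.5473,143.9000) → (143.5823,118.4731) → (125.6275,100.4688) → (100.2006,100.4338) → (82.1963,118.3886) → (82.1613,143.8155) → (100.1161,161.8198) → (125.5430,161.8548) → (143.5473,143.9000), returning to the start.

Shape 6 is a closed polygon drawn with `<polygon>`. Its stroke #ff8800 means cut at S805, F804. After flipping Y the toolpath is (30.6490,129.2002) → (118.9352,172.2989) → (54.1798,87.0280) → (30.6490,129.2002), returning to the start.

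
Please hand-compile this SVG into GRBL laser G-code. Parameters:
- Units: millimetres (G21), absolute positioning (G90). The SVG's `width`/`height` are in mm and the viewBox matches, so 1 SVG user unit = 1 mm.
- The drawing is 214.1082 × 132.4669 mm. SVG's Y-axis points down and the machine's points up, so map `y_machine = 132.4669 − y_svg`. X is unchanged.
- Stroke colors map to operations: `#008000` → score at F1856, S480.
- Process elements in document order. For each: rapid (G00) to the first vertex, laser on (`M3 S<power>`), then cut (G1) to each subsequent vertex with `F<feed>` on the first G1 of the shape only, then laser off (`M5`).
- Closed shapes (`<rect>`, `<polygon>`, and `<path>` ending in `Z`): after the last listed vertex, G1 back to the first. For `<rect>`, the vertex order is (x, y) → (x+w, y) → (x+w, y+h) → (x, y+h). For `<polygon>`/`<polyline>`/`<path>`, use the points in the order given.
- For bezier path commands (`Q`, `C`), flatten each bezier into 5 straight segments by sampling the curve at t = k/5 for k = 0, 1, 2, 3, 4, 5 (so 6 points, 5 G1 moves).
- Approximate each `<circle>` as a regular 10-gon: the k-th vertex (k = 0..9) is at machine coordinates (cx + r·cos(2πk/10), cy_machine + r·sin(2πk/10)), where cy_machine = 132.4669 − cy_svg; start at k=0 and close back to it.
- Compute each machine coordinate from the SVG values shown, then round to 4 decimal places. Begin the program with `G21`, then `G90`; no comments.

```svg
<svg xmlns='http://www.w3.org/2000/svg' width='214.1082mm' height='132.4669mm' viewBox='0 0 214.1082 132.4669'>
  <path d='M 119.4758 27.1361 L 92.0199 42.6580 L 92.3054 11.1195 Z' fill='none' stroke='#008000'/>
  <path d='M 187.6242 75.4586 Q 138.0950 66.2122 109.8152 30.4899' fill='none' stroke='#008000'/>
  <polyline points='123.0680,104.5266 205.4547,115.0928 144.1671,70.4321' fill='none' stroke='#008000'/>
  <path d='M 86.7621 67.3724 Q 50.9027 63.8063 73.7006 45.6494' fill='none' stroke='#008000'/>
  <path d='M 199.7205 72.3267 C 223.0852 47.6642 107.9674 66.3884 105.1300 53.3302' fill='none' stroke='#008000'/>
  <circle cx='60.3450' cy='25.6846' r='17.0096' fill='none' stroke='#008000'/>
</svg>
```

Since the viewBox matches the mm dimensions, user units are millimetres directly. The only transform is the Y-flip y_m = 132.4669 − y_svg.

Shape 1 is a regular polygon drawn with `<path>`. Its stroke #008000 means score at S480, F1856. After flipping Y the toolpath is (119.4758,105.3308) → (92.0199,89.8089) → (92.3054,121.3474) → (119.4758,105.3308), returning to the start.

Shape 2 is a quadratic bezier drawn with `<path>`. Its stroke #008000 means score at S480, F1856. After flipping Y the toolpath is (187.6242,57.0083) → (168.6625,61.7659) → (151.4007,68.6416) → (135.8389,77.6353) → (121.9771,88.7471) → (109.8152,101.9770).

Shape 3 is a open polyline drawn with `<polyline>`. Its stroke #008000 means score at S480, F1856. After flipping Y the toolpath is (123.0680,27.9403) → (205.4547,17.3741) → (144.1671,62.0348).

Shape 4 is a quadratic bezier drawn with `<path>`. Its stroke #008000 means score at S480, F1856. After flipping Y the toolpath is (86.7621,65.0945) → (74.7646,67.1046) → (67.4597,70.2819) → (64.8474,74.6265) → (66.9277,80.1384) → (73.7006,86.8175).

Shape 5 is a cubic bezier drawn with `<path>`. Its stroke #008000 means score at S480, F1856. After flipping Y the toolpath is (199.7205,60.1402) → (199.1275,70.3326) → (177.3354,73.7204) → (146.3806,73.9116) → (118.3000,74.5143) → (105.1300,79.1367).

Shape 6 is a circle drawn with `<circle>`. Its stroke #008000 means score at S480, F1856. After flipping Y the toolpath is (77.3546,106.7823) → (74.1061,116.7803) → (65.6013,122.9594) → (55.0887,122.9594) → (46.5839,116.7803) → (43.3354,106.7823) → (46.5839,96.7843) → (55.0887,90.6052) → (65.6013,90.6052) → (74.1061,96.7843) → (77.3546,106.7823), returning to the start.

G21
G90
G00 X119.4758 Y105.3308
M3 S480
G1 X92.0199 Y89.8089 F1856
G1 X92.3054 Y121.3474
G1 X119.4758 Y105.3308
M5
G00 X187.6242 Y57.0083
M3 S480
G1 X168.6625 Y61.7659 F1856
G1 X151.4007 Y68.6416
G1 X135.8389 Y77.6353
G1 X121.9771 Y88.7471
G1 X109.8152 Y101.9770
M5
G00 X123.0680 Y27.9403
M3 S480
G1 X205.4547 Y17.3741 F1856
G1 X144.1671 Y62.0348
M5
G00 X86.7621 Y65.0945
M3 S480
G1 X74.7646 Y67.1046 F1856
G1 X67.4597 Y70.2819
G1 X64.8474 Y74.6265
G1 X66.9277 Y80.1384
G1 X73.7006 Y86.8175
M5
G00 X199.7205 Y60.1402
M3 S480
G1 X199.1275 Y70.3326 F1856
G1 X177.3354 Y73.7204
G1 X146.3806 Y73.9116
G1 X118.3000 Y74.5143
G1 X105.1300 Y79.1367
M5
G00 X77.3546 Y106.7823
M3 S480
G1 X74.1061 Y116.7803 F1856
G1 X65.6013 Y122.9594
G1 X55.0887 Y122.9594
G1 X46.5839 Y116.7803
G1 X43.3354 Y106.7823
G1 X46.5839 Y96.7843
G1 X55.0887 Y90.6052
G1 X65.6013 Y90.6052
G1 X74.1061 Y96.7843
G1 X77.3546 Y106.7823
M5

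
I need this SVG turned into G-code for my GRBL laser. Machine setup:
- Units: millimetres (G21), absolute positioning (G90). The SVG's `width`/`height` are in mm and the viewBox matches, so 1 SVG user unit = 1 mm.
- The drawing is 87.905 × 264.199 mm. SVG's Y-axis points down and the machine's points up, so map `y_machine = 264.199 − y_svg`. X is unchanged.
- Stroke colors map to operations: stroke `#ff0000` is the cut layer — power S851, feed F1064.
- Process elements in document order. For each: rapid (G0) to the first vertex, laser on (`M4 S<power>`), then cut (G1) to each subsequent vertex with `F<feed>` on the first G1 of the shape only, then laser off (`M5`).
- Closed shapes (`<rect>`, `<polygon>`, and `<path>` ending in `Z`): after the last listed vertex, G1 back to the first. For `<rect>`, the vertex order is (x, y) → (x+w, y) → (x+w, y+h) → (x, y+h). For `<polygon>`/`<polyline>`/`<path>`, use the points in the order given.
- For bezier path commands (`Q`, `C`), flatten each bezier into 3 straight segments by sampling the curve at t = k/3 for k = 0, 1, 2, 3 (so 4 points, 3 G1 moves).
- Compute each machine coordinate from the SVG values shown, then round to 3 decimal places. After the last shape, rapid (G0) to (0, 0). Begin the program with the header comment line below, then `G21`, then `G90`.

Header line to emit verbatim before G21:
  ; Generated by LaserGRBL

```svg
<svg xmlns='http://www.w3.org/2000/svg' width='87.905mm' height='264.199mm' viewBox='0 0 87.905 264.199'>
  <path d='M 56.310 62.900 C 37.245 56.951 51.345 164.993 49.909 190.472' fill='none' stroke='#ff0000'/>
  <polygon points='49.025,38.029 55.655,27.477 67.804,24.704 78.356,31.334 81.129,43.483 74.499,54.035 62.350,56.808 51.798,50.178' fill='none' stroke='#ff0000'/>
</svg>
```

; Generated by LaserGRBL
G21
G90
G0 X56.310 Y201.299
M4 S851
G1 X46.496 Y176.531 F1064
G1 X47.970 Y119.447
G1 X49.909 Y73.727
M5
G0 X49.025 Y226.170
M4 S851
G1 X55.655 Y236.722 F1064
G1 X67.804 Y239.495
G1 X78.356 Y232.865
G1 X81.129 Y220.716
G1 X74.499 Y210.164
G1 X62.350 Y207.391
G1 X51.798 Y214.021
G1 X49.025 Y226.170
M5
G0 X0.000 Y0.000

Since the viewBox matches the mm dimensions, user units are millimetres directly. The only transform is the Y-flip y_m = 264.199 − y_svg.

Shape 1 is a cubic bezier drawn with `<path>`. Its stroke #ff0000 means cut at S851, F1064. After flipping Y the toolpath is (56.310,201.299) → (46.496,176.531) → (47.970,119.447) → (49.909,73.727).

Shape 2 is a regular polygon drawn with `<polygon>`. Its stroke #ff0000 means cut at S851, F1064. After flipping Y the toolpath is (49.025,226.170) → (55.655,236.722) → (67.804,239.495) → (78.356,232.865) → (81.129,220.716) → (74.499,210.164) → (62.350,207.391) → (51.798,214.021) → (49.025,226.170), returning to the start.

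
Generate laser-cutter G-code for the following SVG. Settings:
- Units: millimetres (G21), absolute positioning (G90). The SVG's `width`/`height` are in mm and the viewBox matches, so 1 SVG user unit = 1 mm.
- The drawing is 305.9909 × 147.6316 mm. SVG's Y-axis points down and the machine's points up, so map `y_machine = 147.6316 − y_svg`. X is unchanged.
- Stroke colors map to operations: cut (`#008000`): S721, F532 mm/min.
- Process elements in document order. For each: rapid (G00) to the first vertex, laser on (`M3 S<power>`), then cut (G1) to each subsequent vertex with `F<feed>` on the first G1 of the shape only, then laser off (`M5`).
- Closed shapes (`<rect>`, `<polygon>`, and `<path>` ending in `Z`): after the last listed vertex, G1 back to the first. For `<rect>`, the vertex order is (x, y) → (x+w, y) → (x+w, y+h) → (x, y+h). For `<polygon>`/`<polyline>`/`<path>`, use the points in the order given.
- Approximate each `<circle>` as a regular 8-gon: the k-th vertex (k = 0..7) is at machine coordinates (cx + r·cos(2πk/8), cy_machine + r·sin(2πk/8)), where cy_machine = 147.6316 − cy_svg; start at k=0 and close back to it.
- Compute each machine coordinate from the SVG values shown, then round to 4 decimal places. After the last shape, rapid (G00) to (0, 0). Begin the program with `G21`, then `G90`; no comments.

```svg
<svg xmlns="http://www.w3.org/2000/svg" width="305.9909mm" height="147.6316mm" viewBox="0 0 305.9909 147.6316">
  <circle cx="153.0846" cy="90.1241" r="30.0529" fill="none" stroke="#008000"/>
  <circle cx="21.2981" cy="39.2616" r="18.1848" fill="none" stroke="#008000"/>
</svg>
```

Since the viewBox matches the mm dimensions, user units are millimetres directly. The only transform is the Y-flip y_m = 147.6316 − y_svg.

Shape 1 is a circle drawn with `<circle>`. Its stroke #008000 means cut at S721, F532. After flipping Y the toolpath is (183.1375,57.5075) → (174.3352,78.7581) → (153.0846,87.5604) → (131.8340,78.7581) → (123.0317,57.5075) → (131.8340,36.2569) → (153.0846,27.4546) → (174.3352,36.2569) → (183.1375,57.5075), returning to the start.

Shape 2 is a circle drawn with `<circle>`. Its stroke #008000 means cut at S721, F532. After flipping Y the toolpath is (39.4829,108.3700) → (34.1567,121.2286) → (21.2981,126.5548) → (8.4395,121.2286) → (3.1133,108.3700) → (8.4395,95.5114) → (21.2981,90.1852) → (34.1567,95.5114) → (39.4829,108.3700), returning to the start.

G21
G90
G00 X183.1375 Y57.5075
M3 S721
G1 X174.3352 Y78.7581 F532
G1 X153.0846 Y87.5604
G1 X131.8340 Y78.7581
G1 X123.0317 Y57.5075
G1 X131.8340 Y36.2569
G1 X153.0846 Y27.4546
G1 X174.3352 Y36.2569
G1 X183.1375 Y57.5075
M5
G00 X39.4829 Y108.3700
M3 S721
G1 X34.1567 Y121.2286 F532
G1 X21.2981 Y126.5548
G1 X8.4395 Y121.2286
G1 X3.1133 Y108.3700
G1 X8.4395 Y95.5114
G1 X21.2981 Y90.1852
G1 X34.1567 Y95.5114
G1 X39.4829 Y108.3700
M5
G00 X0.0000 Y0.0000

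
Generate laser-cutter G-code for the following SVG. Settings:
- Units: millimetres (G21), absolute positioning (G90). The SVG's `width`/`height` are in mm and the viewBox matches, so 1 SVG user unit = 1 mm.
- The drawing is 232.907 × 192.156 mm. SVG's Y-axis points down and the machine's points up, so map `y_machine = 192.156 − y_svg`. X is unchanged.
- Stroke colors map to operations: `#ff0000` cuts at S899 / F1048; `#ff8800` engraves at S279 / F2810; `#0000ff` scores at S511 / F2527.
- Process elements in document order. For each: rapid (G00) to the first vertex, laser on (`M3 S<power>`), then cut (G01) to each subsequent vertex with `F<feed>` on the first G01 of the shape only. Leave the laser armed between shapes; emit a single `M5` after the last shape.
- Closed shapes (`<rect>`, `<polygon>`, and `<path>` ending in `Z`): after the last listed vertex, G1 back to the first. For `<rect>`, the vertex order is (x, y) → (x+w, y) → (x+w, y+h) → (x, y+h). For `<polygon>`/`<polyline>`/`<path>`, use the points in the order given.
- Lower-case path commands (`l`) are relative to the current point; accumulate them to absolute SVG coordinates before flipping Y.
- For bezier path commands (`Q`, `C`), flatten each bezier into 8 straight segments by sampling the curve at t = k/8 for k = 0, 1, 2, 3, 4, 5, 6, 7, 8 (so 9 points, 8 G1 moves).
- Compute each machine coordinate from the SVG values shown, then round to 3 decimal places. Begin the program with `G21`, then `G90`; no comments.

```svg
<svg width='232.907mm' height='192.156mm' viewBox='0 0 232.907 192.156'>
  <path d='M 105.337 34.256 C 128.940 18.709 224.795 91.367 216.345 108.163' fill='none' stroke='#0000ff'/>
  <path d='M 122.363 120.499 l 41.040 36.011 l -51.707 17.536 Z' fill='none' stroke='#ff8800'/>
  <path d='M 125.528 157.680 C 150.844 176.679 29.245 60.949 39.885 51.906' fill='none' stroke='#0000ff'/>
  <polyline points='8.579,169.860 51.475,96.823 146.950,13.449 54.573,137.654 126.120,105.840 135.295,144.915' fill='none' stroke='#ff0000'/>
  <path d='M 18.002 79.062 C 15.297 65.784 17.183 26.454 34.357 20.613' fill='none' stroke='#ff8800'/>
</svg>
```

G21
G90
G00 X105.337 Y157.900
M3 S511
G01 X117.230 Y159.877 F2527
G01 X133.828 Y155.273
G01 X153.061 Y145.776
G01 X172.861 Y133.075
G01 X191.158 Y118.858
G01 X205.884 Y104.813
G01 X214.969 Y92.629
G01 X216.345 Y83.993
G00 X122.363 Y71.657
M3 S279
G01 X163.403 Y35.646 F2810
G01 X111.696 Y18.110
G01 X122.363 Y71.657
G00 X125.528 Y34.476
M3 S511
G01 X128.680 Y33.195 F2527
G01 X121.330 Y41.716
G01 X106.750 Y57.210
G01 X88.210 Y76.847
G01 X68.982 Y97.799
G01 X52.338 Y117.236
G01 X41.548 Y132.329
G01 X39.885 Y140.250
G00 X8.579 Y22.296
M3 S899
G01 X51.475 Y95.333 F1048
G01 X146.950 Y178.707
G01 X54.573 Y54.502
G01 X126.120 Y86.316
G01 X135.295 Y47.241
G00 X18.002 Y113.094
M3 S279
G01 X17.224 Y119.178 F2810
G01 X17.001 Y127.007
G01 X17.460 Y135.883
G01 X18.725 Y145.107
G01 X20.922 Y153.984
G01 X24.176 Y161.813
G01 X28.612 Y167.899
G01 X34.357 Y171.543
M5

1 u = 1 mm; y_m = 192.156 − y.

[1] `<path>` cubic bezier, #0000ff→score S511 F2527: (105.337,157.900) → (117.230,159.877) → (133.828,155.273) → (153.061,145.776) → (172.861,133.075) → (191.158,118.858) → (205.884,104.813) → (214.969,92.629) → (216.345,83.993)

[2] `<path>` regular polygon, #ff8800→engrave S279 F2810: (122.363,71.657) → (163.403,35.646) → (111.696,18.110) → (122.363,71.657) (closed)

[3] `<path>` cubic bezier, #0000ff→score S511 F2527: (125.528,34.476) → (128.680,33.195) → (121.330,41.716) → (106.750,57.210) → (88.210,76.847) → (68.982,97.799) → (52.338,117.236) → (41.548,132.329) → (39.885,140.250)

[4] `<polyline>` open polyline, #ff0000→cut S899 F1048: (8.579,22.296) → (51.475,95.333) → (146.950,178.707) → (54.573,54.502) → (126.120,86.316) → (135.295,47.241)

[5] `<path>` cubic bezier, #ff8800→engrave S279 F2810: (18.002,113.094) → (17.224,119.178) → (17.001,127.007) → (17.460,135.883) → (18.725,145.107) → (20.922,153.984) → (24.176,161.813) → (28.612,167.899) → (34.357,171.543)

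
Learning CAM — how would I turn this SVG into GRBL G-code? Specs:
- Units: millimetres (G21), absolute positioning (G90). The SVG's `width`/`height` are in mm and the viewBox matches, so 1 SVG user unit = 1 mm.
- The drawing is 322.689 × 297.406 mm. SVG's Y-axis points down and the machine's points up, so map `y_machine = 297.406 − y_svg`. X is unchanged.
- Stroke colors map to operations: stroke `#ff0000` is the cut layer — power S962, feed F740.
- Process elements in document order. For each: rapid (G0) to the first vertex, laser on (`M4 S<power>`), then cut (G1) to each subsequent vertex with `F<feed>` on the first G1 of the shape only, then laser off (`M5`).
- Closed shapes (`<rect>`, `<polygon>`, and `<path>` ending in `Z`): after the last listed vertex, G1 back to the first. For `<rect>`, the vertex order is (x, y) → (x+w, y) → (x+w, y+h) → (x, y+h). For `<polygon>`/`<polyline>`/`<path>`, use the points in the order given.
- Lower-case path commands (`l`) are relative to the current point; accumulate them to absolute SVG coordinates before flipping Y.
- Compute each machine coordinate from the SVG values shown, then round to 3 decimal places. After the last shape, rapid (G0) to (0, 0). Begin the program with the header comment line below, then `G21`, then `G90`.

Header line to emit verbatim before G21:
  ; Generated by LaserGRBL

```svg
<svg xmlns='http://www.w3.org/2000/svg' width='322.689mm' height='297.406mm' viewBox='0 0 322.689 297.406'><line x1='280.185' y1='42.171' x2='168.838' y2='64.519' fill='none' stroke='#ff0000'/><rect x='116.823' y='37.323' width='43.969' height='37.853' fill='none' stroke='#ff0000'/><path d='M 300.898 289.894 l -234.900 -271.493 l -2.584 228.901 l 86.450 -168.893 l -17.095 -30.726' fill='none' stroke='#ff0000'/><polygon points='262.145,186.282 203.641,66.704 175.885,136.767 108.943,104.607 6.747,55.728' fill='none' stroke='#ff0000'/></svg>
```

; Generated by LaserGRBL
G21
G90
G0 X280.185 Y255.235
M4 S962
G1 X168.838 Y232.887 F740
M5
G0 X116.823 Y260.083
M4 S962
G1 X160.792 Y260.083 F740
G1 X160.792 Y222.230
G1 X116.823 Y222.230
G1 X116.823 Y260.083
M5
G0 X300.898 Y7.512
M4 S962
G1 X65.998 Y279.005 F740
G1 X63.414 Y50.104
G1 X149.864 Y218.997
G1 X132.769 Y249.723
M5
G0 X262.145 Y111.124
M4 S962
G1 X203.641 Y230.702 F740
G1 X175.885 Y160.639
G1 X108.943 Y192.799
G1 X6.747 Y241.678
G1 X262.145 Y111.124
M5
G0 X0.000 Y0.000

Since the viewBox matches the mm dimensions, user units are millimetres directly. The only transform is the Y-flip y_m = 297.406 − y_svg.

Shape 1 is a line segment drawn with `<line>`. Its stroke #ff0000 means cut at S962, F740. After flipping Y the toolpath is (280.185,255.235) → (168.838,232.887).

Shape 2 is a rectangle drawn with `<rect>`. Its stroke #ff0000 means cut at S962, F740. After flipping Y the toolpath is (116.823,260.083) → (160.792,260.083) → (160.792,222.230) → (116.823,222.230) → (116.823,260.083), returning to the start.

Shape 3 is a open polyline drawn with `<path>`. Its stroke #ff0000 means cut at S962, F740. After flipping Y the toolpath is (300.898,7.512) → (65.998,279.005) → (63.414,50.104) → (149.864,218.997) → (132.769,249.723).

Shape 4 is a closed polygon drawn with `<polygon>`. Its stroke #ff0000 means cut at S962, F740. After flipping Y the toolpath is (262.145,111.124) → (203.641,230.702) → (175.885,160.639) → (108.943,192.799) → (6.747,241.678) → (262.145,111.124), returning to the start.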